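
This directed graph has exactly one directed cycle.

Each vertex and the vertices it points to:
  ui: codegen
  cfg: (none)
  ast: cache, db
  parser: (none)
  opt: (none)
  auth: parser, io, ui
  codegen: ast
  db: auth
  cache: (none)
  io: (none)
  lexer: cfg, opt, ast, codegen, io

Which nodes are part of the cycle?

db, ui, ast, auth, codegen

DFS with gray/black marking from ast:
ast gray
  cache gray
  cache black
  db gray
    auth gray
      parser gray
      parser black
      io gray
      io black
      ui gray
        codegen gray
          codegen→ast: ast is gray → back edge
Back edge closes the cycle ast → db → auth → ui → codegen → ast; its vertices are {db, ui, ast, auth, codegen}.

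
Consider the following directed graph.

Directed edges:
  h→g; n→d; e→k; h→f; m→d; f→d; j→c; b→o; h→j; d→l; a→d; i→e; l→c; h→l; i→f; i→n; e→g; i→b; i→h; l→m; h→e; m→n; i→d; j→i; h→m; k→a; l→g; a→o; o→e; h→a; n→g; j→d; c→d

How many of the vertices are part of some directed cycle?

12

A vertex is on a directed cycle iff it belongs to a strongly connected component of size ≥ 2 (or has a self-loop).
The vertices on cycles are {a, c, d, e, h, i, j, k, l, m, n, o} — 12 in total.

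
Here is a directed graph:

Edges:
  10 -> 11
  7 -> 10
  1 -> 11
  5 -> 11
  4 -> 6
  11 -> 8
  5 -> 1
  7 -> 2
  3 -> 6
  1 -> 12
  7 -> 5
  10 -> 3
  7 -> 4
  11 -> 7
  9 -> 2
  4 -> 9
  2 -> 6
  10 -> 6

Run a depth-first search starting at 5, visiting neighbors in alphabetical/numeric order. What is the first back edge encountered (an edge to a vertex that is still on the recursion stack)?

7->5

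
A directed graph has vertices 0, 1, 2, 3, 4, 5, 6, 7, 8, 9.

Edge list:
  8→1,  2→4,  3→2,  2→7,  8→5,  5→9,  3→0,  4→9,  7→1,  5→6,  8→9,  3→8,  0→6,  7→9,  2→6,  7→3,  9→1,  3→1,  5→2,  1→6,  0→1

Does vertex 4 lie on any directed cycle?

4 lies on a cycle iff there is a path from 4 back to itself.
Exploring from 4, it never reaches itself; equivalently, its strongly connected component is a singleton.

No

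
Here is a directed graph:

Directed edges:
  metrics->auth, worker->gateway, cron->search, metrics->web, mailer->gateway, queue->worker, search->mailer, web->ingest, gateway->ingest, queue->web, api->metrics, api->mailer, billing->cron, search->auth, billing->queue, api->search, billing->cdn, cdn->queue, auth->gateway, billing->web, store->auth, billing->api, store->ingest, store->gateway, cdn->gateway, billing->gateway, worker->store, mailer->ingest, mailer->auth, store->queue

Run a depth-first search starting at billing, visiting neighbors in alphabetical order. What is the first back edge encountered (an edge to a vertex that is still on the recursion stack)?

DFS from billing (visiting neighbors in alphabetical order); mark gray on enter, black on exit:
billing gray
  api gray
    mailer gray
      auth gray
        gateway gray
          ingest gray
          ingest black
        gateway black
      auth black
      mailer→gateway: gateway black — skip
      mailer→ingest: ingest black — skip
    mailer black
    metrics gray
      metrics→auth: auth black — skip
      web gray
        web→ingest: ingest black — skip
      web black
    metrics black
    search gray
      search→auth: auth black — skip
      search→mailer: mailer black — skip
    search black
  api black
  cdn gray
    cdn→gateway: gateway black — skip
    queue gray
      queue→web: web black — skip
      worker gray
        worker→gateway: gateway black — skip
        store gray
          store→auth: auth black — skip
          store→gateway: gateway black — skip
          store→ingest: ingest black — skip
          store→queue: queue is gray → back edge
First back edge: store → queue.

store->queue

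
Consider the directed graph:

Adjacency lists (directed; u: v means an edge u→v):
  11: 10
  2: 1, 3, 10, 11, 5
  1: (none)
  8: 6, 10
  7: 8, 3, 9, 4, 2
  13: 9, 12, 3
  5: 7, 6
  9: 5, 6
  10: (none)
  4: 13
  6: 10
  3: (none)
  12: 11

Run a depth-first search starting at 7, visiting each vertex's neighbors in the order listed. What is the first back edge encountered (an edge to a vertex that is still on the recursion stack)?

5→7

DFS from 7 (visiting each vertex's neighbors in the order listed); mark gray on enter, black on exit:
7 gray
  8 gray
    6 gray
      10 gray
      10 black
    6 black
    8→10: 10 black — skip
  8 black
  3 gray
  3 black
  9 gray
    5 gray
      5→7: 7 is gray → back edge
First back edge: 5 → 7.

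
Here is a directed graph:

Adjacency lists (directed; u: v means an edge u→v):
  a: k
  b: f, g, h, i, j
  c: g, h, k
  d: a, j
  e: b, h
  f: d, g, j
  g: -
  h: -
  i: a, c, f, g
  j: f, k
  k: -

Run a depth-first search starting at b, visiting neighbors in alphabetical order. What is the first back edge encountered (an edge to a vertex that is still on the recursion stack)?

j->f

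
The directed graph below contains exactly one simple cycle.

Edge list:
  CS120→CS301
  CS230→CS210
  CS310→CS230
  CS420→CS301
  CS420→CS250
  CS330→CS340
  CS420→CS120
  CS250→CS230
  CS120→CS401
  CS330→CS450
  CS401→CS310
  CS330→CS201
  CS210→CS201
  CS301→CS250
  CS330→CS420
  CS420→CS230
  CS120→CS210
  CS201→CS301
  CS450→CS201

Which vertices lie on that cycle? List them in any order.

DFS with gray/black marking from CS210:
CS210 gray
  CS201 gray
    CS301 gray
      CS250 gray
        CS230 gray
          CS230→CS210: CS210 is gray → back edge
Back edge closes the cycle CS210 → CS201 → CS301 → CS250 → CS230 → CS210; its vertices are {CS201, CS210, CS230, CS250, CS301}.

CS201, CS210, CS230, CS250, CS301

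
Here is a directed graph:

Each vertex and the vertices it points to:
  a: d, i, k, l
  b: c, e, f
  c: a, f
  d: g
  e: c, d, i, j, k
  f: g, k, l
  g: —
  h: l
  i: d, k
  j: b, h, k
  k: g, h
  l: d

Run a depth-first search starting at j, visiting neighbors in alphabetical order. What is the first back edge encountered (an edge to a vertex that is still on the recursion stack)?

e→j

DFS from j (visiting neighbors in alphabetical order); mark gray on enter, black on exit:
j gray
  b gray
    c gray
      a gray
        d gray
          g gray
          g black
        d black
        i gray
          i→d: d black — skip
          k gray
            k→g: g black — skip
            h gray
              l gray
                l→d: d black — skip
              l black
            h black
          k black
        i black
        a→k: k black — skip
        a→l: l black — skip
      a black
      f gray
        f→g: g black — skip
        f→k: k black — skip
        f→l: l black — skip
      f black
    c black
    e gray
      e→c: c black — skip
      e→d: d black — skip
      e→i: i black — skip
      e→j: j is gray → back edge
First back edge: e → j.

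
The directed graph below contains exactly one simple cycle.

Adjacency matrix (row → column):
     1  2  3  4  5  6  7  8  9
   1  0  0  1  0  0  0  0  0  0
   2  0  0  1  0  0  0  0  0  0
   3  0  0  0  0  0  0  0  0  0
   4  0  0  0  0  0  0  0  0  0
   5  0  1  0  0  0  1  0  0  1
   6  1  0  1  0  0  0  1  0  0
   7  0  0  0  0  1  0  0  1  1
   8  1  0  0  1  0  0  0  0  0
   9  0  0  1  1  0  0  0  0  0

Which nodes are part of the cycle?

5, 6, 7

DFS with gray/black marking from 7:
7 gray
  5 gray
    2 gray
      3 gray
      3 black
    2 black
    9 gray
      9→3: 3 black — skip
      4 gray
      4 black
    9 black
    6 gray
      6→3: 3 black — skip
      6→7: 7 is gray → back edge
Back edge closes the cycle 7 → 5 → 6 → 7; its vertices are {5, 6, 7}.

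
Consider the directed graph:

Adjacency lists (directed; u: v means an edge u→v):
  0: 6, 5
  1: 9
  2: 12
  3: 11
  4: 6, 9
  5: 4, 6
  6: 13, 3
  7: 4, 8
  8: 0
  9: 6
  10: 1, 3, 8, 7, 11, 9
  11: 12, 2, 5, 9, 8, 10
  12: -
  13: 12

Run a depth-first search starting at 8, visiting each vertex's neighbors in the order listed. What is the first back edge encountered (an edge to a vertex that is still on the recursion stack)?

4->6

DFS from 8 (visiting each vertex's neighbors in the order listed); mark gray on enter, black on exit:
8 gray
  0 gray
    6 gray
      13 gray
        12 gray
        12 black
      13 black
      3 gray
        11 gray
          11→12: 12 black — skip
          2 gray
            2→12: 12 black — skip
          2 black
          5 gray
            4 gray
              4→6: 6 is gray → back edge
First back edge: 4 → 6.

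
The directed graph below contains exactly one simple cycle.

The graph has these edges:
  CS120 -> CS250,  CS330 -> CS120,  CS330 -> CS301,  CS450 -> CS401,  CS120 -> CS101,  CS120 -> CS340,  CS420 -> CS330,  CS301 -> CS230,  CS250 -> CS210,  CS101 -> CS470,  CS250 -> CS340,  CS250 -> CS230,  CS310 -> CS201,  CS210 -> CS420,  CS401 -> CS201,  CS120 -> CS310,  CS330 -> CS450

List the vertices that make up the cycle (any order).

CS120, CS210, CS250, CS330, CS420

DFS with gray/black marking from CS330:
CS330 gray
  CS450 gray
    CS401 gray
      CS201 gray
      CS201 black
    CS401 black
  CS450 black
  CS301 gray
    CS230 gray
    CS230 black
  CS301 black
  CS120 gray
    CS310 gray
      CS310→CS201: CS201 black — skip
    CS310 black
    CS101 gray
      CS470 gray
      CS470 black
    CS101 black
    CS340 gray
    CS340 black
    CS250 gray
      CS250→CS340: CS340 black — skip
      CS210 gray
        CS420 gray
          CS420→CS330: CS330 is gray → back edge
Back edge closes the cycle CS330 → CS120 → CS250 → CS210 → CS420 → CS330; its vertices are {CS120, CS210, CS250, CS330, CS420}.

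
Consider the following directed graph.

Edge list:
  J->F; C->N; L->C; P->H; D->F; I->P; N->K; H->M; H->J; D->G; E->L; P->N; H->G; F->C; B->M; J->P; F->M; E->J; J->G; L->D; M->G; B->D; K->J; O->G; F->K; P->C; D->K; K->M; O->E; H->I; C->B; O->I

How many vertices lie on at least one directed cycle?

10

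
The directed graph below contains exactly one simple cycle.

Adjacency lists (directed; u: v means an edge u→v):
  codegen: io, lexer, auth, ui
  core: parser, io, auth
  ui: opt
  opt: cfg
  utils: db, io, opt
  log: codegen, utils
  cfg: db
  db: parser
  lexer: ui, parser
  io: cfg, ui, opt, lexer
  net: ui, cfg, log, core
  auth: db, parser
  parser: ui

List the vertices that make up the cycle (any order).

db, ui, cfg, opt, parser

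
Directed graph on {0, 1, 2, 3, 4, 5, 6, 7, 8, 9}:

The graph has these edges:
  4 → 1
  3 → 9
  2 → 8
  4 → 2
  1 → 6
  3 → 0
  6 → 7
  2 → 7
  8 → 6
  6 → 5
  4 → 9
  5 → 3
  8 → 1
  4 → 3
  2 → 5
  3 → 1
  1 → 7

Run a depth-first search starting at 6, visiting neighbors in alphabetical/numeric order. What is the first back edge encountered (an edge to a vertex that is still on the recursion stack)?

DFS from 6 (visiting neighbors in alphabetical/numeric order); mark gray on enter, black on exit:
6 gray
  5 gray
    3 gray
      0 gray
      0 black
      1 gray
        1→6: 6 is gray → back edge
First back edge: 1 → 6.

1->6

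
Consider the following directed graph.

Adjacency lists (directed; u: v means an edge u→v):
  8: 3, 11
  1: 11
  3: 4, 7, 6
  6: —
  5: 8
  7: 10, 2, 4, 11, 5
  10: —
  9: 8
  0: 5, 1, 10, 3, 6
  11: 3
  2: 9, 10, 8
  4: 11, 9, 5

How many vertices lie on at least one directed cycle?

A vertex is on a directed cycle iff it belongs to a strongly connected component of size ≥ 2 (or has a self-loop).
The vertices on cycles are {2, 3, 4, 5, 7, 8, 9, 11} — 8 in total.

8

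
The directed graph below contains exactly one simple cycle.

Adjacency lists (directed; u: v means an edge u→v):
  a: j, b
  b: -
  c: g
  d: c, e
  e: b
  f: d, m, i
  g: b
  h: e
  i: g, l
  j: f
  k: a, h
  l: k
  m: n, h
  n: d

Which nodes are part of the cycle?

a, f, i, j, k, l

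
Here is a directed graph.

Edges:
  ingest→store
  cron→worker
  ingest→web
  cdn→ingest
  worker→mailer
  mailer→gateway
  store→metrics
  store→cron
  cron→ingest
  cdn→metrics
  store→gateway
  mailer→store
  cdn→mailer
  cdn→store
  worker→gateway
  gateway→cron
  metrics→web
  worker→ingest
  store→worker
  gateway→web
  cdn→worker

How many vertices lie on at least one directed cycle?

6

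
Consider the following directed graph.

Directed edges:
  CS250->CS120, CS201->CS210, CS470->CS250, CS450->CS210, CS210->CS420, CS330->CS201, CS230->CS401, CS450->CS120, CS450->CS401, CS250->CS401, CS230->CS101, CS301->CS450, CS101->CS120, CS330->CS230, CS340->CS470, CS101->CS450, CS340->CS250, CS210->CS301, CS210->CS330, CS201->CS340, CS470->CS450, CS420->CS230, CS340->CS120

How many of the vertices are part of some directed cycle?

A vertex is on a directed cycle iff it belongs to a strongly connected component of size ≥ 2 (or has a self-loop).
The vertices on cycles are {CS101, CS201, CS210, CS230, CS301, CS330, CS340, CS420, CS450, CS470} — 10 in total.

10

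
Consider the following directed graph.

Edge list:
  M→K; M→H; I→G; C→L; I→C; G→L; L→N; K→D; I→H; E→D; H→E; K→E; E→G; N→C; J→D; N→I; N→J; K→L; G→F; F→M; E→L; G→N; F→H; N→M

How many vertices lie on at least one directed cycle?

10

A vertex is on a directed cycle iff it belongs to a strongly connected component of size ≥ 2 (or has a self-loop).
The vertices on cycles are {C, E, F, G, H, I, K, L, M, N} — 10 in total.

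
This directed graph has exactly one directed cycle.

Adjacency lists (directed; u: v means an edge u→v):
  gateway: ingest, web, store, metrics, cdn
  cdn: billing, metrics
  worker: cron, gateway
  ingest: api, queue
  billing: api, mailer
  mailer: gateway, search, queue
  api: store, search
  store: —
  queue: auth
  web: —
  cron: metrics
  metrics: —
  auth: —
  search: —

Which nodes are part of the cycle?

DFS with gray/black marking from gateway:
gateway gray
  ingest gray
    api gray
      store gray
      store black
      search gray
      search black
    api black
    queue gray
      auth gray
      auth black
    queue black
  ingest black
  web gray
  web black
  gateway→store: store black — skip
  metrics gray
  metrics black
  cdn gray
    billing gray
      billing→api: api black — skip
      mailer gray
        mailer→gateway: gateway is gray → back edge
Back edge closes the cycle gateway → cdn → billing → mailer → gateway; its vertices are {cdn, mailer, billing, gateway}.

cdn, mailer, billing, gateway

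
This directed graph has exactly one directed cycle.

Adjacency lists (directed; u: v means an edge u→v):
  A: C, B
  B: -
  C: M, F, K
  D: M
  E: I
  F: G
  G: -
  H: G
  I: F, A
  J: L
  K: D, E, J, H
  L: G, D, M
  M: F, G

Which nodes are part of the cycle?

A, C, E, I, K

DFS with gray/black marking from E:
E gray
  I gray
    F gray
      G gray
      G black
    F black
    A gray
      C gray
        M gray
          M→F: F black — skip
          M→G: G black — skip
        M black
        C→F: F black — skip
        K gray
          D gray
            D→M: M black — skip
          D black
          K→E: E is gray → back edge
Back edge closes the cycle E → I → A → C → K → E; its vertices are {A, C, E, I, K}.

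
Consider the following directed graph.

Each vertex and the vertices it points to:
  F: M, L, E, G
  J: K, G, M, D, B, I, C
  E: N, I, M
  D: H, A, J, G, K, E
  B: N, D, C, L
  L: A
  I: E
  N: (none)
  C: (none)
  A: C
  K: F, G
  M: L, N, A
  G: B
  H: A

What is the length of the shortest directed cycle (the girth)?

For each vertex v, BFS finds the shortest path from v back to v.
The shortest such closed walk is D → J → D, length 2.

2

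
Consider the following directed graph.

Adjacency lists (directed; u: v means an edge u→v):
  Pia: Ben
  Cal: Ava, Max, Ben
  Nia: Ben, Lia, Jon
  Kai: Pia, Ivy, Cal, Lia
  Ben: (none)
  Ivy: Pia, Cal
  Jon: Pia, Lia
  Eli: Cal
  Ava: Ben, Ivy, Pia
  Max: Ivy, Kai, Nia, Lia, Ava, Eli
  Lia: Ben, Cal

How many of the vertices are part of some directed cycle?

A vertex is on a directed cycle iff it belongs to a strongly connected component of size ≥ 2 (or has a self-loop).
The vertices on cycles are {Ava, Cal, Eli, Ivy, Jon, Kai, Lia, Max, Nia} — 9 in total.

9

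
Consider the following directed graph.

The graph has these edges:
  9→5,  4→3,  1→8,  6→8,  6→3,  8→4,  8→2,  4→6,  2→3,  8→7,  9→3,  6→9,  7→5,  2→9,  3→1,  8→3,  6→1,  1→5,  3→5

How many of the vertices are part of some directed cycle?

A vertex is on a directed cycle iff it belongs to a strongly connected component of size ≥ 2 (or has a self-loop).
The vertices on cycles are {1, 2, 3, 4, 6, 8, 9} — 7 in total.

7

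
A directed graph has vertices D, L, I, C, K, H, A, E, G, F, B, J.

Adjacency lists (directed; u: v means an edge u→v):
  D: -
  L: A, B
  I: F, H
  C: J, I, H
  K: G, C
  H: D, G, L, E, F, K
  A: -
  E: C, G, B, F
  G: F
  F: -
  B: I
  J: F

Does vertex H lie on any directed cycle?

Yes

H is on a cycle iff H can reach itself via ≥1 edge.
H → E → C → H — yes.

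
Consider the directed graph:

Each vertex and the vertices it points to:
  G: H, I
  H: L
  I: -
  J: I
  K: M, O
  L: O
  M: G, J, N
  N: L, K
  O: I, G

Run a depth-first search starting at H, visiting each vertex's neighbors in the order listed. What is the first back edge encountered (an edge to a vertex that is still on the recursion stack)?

DFS from H (visiting each vertex's neighbors in the order listed); mark gray on enter, black on exit:
H gray
  L gray
    O gray
      I gray
      I black
      G gray
        G→H: H is gray → back edge
First back edge: G → H.

G→H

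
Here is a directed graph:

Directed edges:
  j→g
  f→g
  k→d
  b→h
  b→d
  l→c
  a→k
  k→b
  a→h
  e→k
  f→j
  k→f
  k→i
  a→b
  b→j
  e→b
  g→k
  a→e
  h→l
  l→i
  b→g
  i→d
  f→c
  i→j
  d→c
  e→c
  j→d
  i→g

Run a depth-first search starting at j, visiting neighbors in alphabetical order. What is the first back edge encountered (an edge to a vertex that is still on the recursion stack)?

b→g

DFS from j (visiting neighbors in alphabetical order); mark gray on enter, black on exit:
j gray
  d gray
    c gray
    c black
  d black
  g gray
    k gray
      b gray
        b→d: d black — skip
        b→g: g is gray → back edge
First back edge: b → g.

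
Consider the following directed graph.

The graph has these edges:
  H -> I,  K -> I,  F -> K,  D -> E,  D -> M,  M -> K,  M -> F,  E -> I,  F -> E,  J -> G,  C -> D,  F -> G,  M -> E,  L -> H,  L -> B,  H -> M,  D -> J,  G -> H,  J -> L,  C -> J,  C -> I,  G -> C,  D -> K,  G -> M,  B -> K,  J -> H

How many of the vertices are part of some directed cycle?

8

A vertex is on a directed cycle iff it belongs to a strongly connected component of size ≥ 2 (or has a self-loop).
The vertices on cycles are {C, D, F, G, H, J, L, M} — 8 in total.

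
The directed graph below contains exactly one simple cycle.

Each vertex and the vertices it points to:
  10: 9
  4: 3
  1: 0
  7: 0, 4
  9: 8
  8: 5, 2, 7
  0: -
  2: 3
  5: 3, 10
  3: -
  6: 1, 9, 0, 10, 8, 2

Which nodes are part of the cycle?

5, 8, 9, 10

DFS with gray/black marking from 8:
8 gray
  5 gray
    3 gray
    3 black
    10 gray
      9 gray
        9→8: 8 is gray → back edge
Back edge closes the cycle 8 → 5 → 10 → 9 → 8; its vertices are {5, 8, 9, 10}.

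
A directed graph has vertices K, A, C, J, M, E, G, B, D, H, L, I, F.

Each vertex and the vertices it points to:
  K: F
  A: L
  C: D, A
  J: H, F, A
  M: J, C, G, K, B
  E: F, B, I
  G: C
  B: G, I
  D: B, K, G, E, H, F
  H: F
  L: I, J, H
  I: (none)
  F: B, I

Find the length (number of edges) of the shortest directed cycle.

For each vertex v, BFS finds the shortest path from v back to v.
The shortest such closed walk is C → D → G → C, length 3.

3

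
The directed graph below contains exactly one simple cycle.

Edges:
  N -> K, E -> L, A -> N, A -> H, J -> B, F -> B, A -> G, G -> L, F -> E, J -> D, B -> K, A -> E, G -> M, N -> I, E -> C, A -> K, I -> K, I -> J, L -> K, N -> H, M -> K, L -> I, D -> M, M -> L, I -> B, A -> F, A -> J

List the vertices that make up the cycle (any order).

DFS with gray/black marking from J:
J gray
  D gray
    M gray
      K gray
      K black
      L gray
        I gray
          B gray
            B→K: K black — skip
          B black
          I→K: K black — skip
          I→J: J is gray → back edge
Back edge closes the cycle J → D → M → L → I → J; its vertices are {D, I, J, L, M}.

D, I, J, L, M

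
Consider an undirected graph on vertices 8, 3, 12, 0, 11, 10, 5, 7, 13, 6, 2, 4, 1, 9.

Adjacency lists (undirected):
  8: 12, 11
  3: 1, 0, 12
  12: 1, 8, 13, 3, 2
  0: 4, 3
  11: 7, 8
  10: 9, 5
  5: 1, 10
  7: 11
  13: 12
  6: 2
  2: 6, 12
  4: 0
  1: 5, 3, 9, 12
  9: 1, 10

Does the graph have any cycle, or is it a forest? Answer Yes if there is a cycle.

DFS, tracking each vertex's parent; an edge to a visited non-parent vertex closes a cycle.
Start from 1:
visit 1 (parent –)
  visit 5 (parent 1)
    5–1: parent, skip
    visit 10 (parent 5)
      visit 9 (parent 10)
        9–1: 1 visited and ≠ parent → cycle
Cycle: 1 – 5 – 10 – 9 – 1.

Yes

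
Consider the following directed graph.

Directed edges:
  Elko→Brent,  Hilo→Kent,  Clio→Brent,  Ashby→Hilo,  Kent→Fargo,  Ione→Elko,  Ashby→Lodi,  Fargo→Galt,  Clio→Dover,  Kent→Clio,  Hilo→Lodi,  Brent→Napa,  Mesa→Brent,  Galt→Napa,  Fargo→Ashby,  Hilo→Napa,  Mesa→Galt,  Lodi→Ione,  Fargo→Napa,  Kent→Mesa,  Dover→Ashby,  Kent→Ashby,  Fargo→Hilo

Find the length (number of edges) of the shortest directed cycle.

For each vertex v, BFS finds the shortest path from v back to v.
The shortest such closed walk is Ashby → Hilo → Kent → Ashby, length 3.

3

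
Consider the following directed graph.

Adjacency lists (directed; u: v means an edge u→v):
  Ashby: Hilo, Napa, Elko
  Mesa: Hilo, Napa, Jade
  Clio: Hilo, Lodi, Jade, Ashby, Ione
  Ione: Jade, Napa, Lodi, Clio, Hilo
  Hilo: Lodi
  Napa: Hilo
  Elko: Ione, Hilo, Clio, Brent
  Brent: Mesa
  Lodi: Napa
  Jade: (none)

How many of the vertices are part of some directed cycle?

A vertex is on a directed cycle iff it belongs to a strongly connected component of size ≥ 2 (or has a self-loop).
The vertices on cycles are {Clio, Elko, Hilo, Ione, Lodi, Napa, Ashby} — 7 in total.

7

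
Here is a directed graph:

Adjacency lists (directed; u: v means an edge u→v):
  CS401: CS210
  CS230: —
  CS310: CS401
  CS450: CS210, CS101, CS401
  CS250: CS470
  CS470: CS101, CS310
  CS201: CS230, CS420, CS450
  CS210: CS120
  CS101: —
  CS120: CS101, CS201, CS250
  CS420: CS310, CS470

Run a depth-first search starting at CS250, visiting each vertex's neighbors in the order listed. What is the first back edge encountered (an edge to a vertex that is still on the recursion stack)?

CS420→CS310

DFS from CS250 (visiting each vertex's neighbors in the order listed); mark gray on enter, black on exit:
CS250 gray
  CS470 gray
    CS101 gray
    CS101 black
    CS310 gray
      CS401 gray
        CS210 gray
          CS120 gray
            CS120→CS101: CS101 black — skip
            CS201 gray
              CS230 gray
              CS230 black
              CS420 gray
                CS420→CS310: CS310 is gray → back edge
First back edge: CS420 → CS310.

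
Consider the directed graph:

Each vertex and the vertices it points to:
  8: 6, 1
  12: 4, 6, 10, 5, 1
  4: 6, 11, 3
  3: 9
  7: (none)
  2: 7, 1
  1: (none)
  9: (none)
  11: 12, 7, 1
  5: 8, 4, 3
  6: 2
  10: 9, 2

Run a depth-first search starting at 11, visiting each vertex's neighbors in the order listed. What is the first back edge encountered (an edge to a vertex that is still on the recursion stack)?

4->11

DFS from 11 (visiting each vertex's neighbors in the order listed); mark gray on enter, black on exit:
11 gray
  12 gray
    4 gray
      6 gray
        2 gray
          7 gray
          7 black
          1 gray
          1 black
        2 black
      6 black
      4→11: 11 is gray → back edge
First back edge: 4 → 11.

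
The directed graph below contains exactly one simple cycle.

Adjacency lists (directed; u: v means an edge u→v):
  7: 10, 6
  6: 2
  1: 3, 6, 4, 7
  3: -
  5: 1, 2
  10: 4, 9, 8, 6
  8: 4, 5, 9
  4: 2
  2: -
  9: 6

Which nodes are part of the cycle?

DFS with gray/black marking from 8:
8 gray
  4 gray
    2 gray
    2 black
  4 black
  5 gray
    1 gray
      3 gray
      3 black
      6 gray
        6→2: 2 black — skip
      6 black
      1→4: 4 black — skip
      7 gray
        10 gray
          10→4: 4 black — skip
          9 gray
            9→6: 6 black — skip
          9 black
          10→8: 8 is gray → back edge
Back edge closes the cycle 8 → 5 → 1 → 7 → 10 → 8; its vertices are {1, 5, 7, 8, 10}.

1, 5, 7, 8, 10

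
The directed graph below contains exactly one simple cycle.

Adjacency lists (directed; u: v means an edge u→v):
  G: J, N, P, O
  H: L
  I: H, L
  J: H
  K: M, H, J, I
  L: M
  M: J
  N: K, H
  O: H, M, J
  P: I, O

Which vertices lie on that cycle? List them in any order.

DFS with gray/black marking from H:
H gray
  L gray
    M gray
      J gray
        J→H: H is gray → back edge
Back edge closes the cycle H → L → M → J → H; its vertices are {H, J, L, M}.

H, J, L, M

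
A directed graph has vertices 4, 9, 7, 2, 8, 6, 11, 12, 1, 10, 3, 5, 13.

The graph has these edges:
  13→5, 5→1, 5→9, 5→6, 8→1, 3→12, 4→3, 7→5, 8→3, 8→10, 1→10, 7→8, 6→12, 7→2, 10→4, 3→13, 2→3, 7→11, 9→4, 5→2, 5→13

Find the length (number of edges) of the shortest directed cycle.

For each vertex v, BFS finds the shortest path from v back to v.
The shortest such closed walk is 5 → 13 → 5, length 2.

2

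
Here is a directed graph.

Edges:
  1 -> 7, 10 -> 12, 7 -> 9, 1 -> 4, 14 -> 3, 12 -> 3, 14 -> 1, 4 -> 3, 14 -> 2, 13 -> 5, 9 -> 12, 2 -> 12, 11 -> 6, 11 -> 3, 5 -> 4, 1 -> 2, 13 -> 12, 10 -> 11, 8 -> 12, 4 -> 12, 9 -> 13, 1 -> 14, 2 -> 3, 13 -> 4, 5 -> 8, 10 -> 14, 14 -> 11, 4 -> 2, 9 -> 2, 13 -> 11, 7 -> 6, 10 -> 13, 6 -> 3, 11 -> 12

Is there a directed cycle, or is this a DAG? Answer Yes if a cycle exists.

Yes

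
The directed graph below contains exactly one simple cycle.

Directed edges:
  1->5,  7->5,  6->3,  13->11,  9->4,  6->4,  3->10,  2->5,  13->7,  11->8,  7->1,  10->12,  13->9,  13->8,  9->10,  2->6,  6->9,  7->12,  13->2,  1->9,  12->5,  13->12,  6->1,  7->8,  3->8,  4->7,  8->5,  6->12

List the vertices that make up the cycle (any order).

1, 4, 7, 9

DFS with gray/black marking from 9:
9 gray
  10 gray
    12 gray
      5 gray
      5 black
    12 black
  10 black
  4 gray
    7 gray
      7→12: 12 black — skip
      8 gray
        8→5: 5 black — skip
      8 black
      1 gray
        1→5: 5 black — skip
        1→9: 9 is gray → back edge
Back edge closes the cycle 9 → 4 → 7 → 1 → 9; its vertices are {1, 4, 7, 9}.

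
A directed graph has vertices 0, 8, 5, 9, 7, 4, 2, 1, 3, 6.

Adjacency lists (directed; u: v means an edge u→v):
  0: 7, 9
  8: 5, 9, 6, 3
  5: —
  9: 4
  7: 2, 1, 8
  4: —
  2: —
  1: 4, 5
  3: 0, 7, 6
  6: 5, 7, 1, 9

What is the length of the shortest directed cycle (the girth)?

For each vertex v, BFS finds the shortest path from v back to v.
The shortest such closed walk is 8 → 3 → 7 → 8, length 3.

3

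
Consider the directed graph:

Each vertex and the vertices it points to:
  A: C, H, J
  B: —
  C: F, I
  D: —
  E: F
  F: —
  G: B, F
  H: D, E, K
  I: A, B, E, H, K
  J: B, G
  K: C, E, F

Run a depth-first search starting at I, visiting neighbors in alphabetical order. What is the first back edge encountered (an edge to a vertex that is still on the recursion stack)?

C→I

DFS from I (visiting neighbors in alphabetical order); mark gray on enter, black on exit:
I gray
  A gray
    C gray
      F gray
      F black
      C→I: I is gray → back edge
First back edge: C → I.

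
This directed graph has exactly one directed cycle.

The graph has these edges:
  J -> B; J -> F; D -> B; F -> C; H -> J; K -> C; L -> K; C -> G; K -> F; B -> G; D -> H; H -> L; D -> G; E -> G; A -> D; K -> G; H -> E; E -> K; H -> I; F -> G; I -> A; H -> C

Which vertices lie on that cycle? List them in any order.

A, D, H, I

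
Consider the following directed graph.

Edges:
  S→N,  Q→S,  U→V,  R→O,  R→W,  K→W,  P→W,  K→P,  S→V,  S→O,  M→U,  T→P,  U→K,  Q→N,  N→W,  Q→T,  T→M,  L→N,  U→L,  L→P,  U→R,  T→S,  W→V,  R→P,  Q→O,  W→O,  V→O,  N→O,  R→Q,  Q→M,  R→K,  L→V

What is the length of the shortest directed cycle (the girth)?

4

For each vertex v, BFS finds the shortest path from v back to v.
The shortest such closed walk is Q → M → U → R → Q, length 4.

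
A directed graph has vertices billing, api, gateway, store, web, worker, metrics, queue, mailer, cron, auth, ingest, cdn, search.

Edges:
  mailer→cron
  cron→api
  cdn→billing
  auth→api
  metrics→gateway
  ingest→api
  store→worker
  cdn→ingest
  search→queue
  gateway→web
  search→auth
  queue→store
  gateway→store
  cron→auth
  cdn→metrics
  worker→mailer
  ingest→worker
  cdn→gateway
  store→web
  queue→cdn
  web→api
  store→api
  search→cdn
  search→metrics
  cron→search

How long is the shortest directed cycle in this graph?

6

For each vertex v, BFS finds the shortest path from v back to v.
The shortest such closed walk is cron → search → cdn → ingest → worker → mailer → cron, length 6.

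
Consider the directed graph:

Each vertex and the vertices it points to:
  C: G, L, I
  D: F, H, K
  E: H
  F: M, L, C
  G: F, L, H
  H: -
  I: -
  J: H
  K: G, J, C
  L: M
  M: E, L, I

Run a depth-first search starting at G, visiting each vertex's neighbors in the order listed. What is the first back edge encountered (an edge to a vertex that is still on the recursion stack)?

DFS from G (visiting each vertex's neighbors in the order listed); mark gray on enter, black on exit:
G gray
  F gray
    M gray
      E gray
        H gray
        H black
      E black
      L gray
        L→M: M is gray → back edge
First back edge: L → M.

L->M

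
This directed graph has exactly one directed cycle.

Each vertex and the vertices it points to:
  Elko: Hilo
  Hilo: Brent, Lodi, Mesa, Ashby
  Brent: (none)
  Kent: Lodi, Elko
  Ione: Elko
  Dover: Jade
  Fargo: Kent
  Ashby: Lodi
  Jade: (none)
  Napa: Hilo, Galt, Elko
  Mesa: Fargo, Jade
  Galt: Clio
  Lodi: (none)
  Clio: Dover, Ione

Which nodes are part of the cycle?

Elko, Hilo, Kent, Mesa, Fargo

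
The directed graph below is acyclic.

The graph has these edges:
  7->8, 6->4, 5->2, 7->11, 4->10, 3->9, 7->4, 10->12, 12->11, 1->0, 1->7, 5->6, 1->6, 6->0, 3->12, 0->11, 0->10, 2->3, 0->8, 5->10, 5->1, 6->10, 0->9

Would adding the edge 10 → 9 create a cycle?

Adding 10→9 creates a cycle iff 9 can already reach 10.
Explore from 9: no path reaches 10. The graph stays acyclic.

No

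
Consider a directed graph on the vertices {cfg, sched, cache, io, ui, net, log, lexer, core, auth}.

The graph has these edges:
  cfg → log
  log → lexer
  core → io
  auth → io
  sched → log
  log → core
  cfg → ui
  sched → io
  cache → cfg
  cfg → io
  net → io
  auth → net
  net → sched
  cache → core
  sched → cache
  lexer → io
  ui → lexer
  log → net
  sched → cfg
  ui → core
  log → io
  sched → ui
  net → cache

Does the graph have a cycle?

Yes

DFS with white/gray/black marking, starting from ui:
ui gray
  core gray
    io gray
    io black
  core black
  lexer gray
    lexer→io: io black — skip
  lexer black
ui black
cfg gray
  cfg→ui: ui black — skip
  cfg→io: io black — skip
  log gray
    log→core: core black — skip
    log→lexer: lexer black — skip
    log→io: io black — skip
    net gray
      sched gray
        sched→log: log is gray → back edge
Back edge found, so a cycle exists: log → net → sched → log.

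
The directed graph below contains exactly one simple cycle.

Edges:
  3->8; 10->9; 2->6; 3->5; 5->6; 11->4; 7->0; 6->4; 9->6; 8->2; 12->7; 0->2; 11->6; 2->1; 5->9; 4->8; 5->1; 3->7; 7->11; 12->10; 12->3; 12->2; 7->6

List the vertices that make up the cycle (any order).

DFS with gray/black marking from 8:
8 gray
  2 gray
    6 gray
      4 gray
        4→8: 8 is gray → back edge
Back edge closes the cycle 8 → 2 → 6 → 4 → 8; its vertices are {2, 4, 6, 8}.

2, 4, 6, 8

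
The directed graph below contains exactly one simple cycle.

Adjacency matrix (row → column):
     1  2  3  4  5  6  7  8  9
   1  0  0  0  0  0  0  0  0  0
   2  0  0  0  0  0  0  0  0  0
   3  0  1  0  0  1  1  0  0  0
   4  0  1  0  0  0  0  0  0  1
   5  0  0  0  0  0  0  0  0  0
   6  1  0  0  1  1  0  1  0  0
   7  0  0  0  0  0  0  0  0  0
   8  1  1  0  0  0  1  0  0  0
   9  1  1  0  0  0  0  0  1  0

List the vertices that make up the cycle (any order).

4, 6, 8, 9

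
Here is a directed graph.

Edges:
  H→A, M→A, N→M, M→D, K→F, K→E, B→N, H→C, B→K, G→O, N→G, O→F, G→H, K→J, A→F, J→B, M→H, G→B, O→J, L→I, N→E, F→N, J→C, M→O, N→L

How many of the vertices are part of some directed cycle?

10

A vertex is on a directed cycle iff it belongs to a strongly connected component of size ≥ 2 (or has a self-loop).
The vertices on cycles are {A, B, F, G, H, J, K, M, N, O} — 10 in total.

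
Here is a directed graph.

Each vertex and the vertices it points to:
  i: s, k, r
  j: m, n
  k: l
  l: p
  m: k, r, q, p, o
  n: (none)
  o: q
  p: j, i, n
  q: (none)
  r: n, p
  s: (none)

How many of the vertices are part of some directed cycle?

7

A vertex is on a directed cycle iff it belongs to a strongly connected component of size ≥ 2 (or has a self-loop).
The vertices on cycles are {i, j, k, l, m, p, r} — 7 in total.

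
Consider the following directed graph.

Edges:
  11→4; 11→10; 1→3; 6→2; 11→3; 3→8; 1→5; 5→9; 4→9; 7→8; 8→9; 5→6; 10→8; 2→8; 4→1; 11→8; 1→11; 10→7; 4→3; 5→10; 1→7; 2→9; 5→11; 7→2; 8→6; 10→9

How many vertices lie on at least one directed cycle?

A vertex is on a directed cycle iff it belongs to a strongly connected component of size ≥ 2 (or has a self-loop).
The vertices on cycles are {1, 2, 4, 5, 6, 8, 11} — 7 in total.

7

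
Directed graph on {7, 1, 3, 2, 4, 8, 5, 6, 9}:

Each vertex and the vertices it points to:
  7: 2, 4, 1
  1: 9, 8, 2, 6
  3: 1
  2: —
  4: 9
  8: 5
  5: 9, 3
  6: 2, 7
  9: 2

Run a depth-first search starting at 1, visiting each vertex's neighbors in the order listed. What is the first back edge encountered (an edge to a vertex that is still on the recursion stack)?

3→1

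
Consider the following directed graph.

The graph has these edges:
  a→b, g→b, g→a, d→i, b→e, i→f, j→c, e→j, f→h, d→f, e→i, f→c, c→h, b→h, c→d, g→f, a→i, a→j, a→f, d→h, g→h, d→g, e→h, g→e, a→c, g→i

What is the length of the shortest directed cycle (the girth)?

For each vertex v, BFS finds the shortest path from v back to v.
The shortest such closed walk is d → f → c → d, length 3.

3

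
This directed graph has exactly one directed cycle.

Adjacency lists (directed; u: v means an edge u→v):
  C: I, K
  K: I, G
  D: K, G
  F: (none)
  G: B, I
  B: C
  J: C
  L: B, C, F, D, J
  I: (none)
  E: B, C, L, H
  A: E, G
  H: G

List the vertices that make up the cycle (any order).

B, C, G, K

DFS with gray/black marking from B:
B gray
  C gray
    I gray
    I black
    K gray
      K→I: I black — skip
      G gray
        G→B: B is gray → back edge
Back edge closes the cycle B → C → K → G → B; its vertices are {B, C, G, K}.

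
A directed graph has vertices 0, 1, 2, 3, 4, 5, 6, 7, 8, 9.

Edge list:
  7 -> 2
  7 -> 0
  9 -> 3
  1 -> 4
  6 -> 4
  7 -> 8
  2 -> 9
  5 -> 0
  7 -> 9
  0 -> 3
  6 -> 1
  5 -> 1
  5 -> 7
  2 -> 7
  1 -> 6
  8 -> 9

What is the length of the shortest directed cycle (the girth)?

For each vertex v, BFS finds the shortest path from v back to v.
The shortest such closed walk is 1 → 6 → 1, length 2.

2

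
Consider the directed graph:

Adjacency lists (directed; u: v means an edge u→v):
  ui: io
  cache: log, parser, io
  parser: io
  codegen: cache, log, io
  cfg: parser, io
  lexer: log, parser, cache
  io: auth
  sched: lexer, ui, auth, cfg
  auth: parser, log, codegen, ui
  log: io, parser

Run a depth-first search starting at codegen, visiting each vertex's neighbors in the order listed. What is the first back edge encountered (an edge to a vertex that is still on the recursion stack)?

DFS from codegen (visiting each vertex's neighbors in the order listed); mark gray on enter, black on exit:
codegen gray
  cache gray
    log gray
      io gray
        auth gray
          parser gray
            parser→io: io is gray → back edge
First back edge: parser → io.

parser→io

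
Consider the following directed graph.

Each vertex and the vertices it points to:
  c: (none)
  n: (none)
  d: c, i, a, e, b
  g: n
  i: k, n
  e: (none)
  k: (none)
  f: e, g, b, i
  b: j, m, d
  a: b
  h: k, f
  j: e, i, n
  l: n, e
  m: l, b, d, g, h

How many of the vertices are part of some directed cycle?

A vertex is on a directed cycle iff it belongs to a strongly connected component of size ≥ 2 (or has a self-loop).
The vertices on cycles are {a, b, d, f, h, m} — 6 in total.

6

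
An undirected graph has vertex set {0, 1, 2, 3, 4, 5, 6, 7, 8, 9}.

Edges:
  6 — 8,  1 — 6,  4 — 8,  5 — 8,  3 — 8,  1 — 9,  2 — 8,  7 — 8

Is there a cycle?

DFS, tracking each vertex's parent; an edge to a visited non-parent vertex closes a cycle.
Start from 1:
visit 1 (parent –)
  visit 9 (parent 1)
    9–1: parent, skip
  visit 6 (parent 1)
    visit 8 (parent 6)
      visit 2 (parent 8)
        2–8: parent, skip
      visit 4 (parent 8)
        4–8: parent, skip
      visit 5 (parent 8)
        5–8: parent, skip
      8–6: parent, skip
      visit 7 (parent 8)
        7–8: parent, skip
      visit 3 (parent 8)
        3–8: parent, skip
    6–1: parent, skip
visit 0 (parent –)
No non-parent visited neighbor found — the graph is a forest.

No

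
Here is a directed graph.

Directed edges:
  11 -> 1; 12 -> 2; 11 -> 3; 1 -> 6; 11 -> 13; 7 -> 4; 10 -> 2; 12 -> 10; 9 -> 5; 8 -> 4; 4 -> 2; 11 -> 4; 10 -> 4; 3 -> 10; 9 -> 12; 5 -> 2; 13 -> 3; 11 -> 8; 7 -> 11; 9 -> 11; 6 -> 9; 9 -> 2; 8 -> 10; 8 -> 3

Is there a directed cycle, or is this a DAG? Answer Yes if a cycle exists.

Yes

DFS with white/gray/black marking, starting from 2:
2 gray
2 black
5 gray
  5→2: 2 black — skip
5 black
9 gray
  9→2: 2 black — skip
  9→5: 5 black — skip
  12 gray
    10 gray
      4 gray
        4→2: 2 black — skip
      4 black
      10→2: 2 black — skip
    10 black
    12→2: 2 black — skip
  12 black
  11 gray
    3 gray
      3→10: 10 black — skip
    3 black
    11→4: 4 black — skip
    1 gray
      6 gray
        6→9: 9 is gray → back edge
Back edge found, so a cycle exists: 9 → 11 → 1 → 6 → 9.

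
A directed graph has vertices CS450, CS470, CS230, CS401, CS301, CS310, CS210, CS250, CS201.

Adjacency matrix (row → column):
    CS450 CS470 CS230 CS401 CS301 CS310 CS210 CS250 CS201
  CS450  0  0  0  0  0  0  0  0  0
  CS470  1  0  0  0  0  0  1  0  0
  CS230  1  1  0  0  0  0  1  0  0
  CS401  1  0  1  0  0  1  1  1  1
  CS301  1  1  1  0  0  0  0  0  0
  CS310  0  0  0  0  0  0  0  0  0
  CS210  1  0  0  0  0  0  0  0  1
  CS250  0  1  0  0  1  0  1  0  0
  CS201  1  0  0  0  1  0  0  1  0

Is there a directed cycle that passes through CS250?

Yes

CS250 is on a cycle iff CS250 can reach itself via ≥1 edge.
CS250 → CS210 → CS201 → CS250 — yes.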